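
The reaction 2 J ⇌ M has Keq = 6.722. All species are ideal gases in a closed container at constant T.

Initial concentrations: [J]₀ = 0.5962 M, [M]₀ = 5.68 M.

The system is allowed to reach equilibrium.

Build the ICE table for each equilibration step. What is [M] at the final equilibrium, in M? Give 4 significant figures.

Q₀ = 15.98 vs Keq = 6.722 ⇒ Q>K, reverse
Step 1:
                  J         M
  init       0.5962      5.68
  Δ          0.3104   -0.1552
  eq         0.9066     5.525
  solve Keq expr → x = -0.1552; check Q = 6.722

[M]_eq = 5.525 M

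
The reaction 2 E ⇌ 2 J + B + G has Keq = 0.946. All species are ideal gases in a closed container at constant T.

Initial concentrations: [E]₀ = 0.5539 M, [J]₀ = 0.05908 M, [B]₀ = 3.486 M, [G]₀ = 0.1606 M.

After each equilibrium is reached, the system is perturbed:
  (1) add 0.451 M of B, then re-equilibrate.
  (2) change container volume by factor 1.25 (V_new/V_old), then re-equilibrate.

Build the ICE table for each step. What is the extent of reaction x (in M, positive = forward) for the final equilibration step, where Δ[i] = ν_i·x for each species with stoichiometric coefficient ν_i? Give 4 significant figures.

Q₀ = 0.006369 vs Keq = 0.946 ⇒ Q<K, forward
Step 1:
                   E          J          B          G
  init        0.5539    0.05908      3.486     0.1606
  Δ           -0.242      0.242      0.121      0.121
  eq          0.3119      0.301      3.607     0.2816
  solve Keq expr → x = 0.121; check Q = 0.946
Then add 0.451 M of B.
Step 2:
                   E          J          B          G
  init        0.3119      0.301      4.058     0.2816
  Δ         0.007867  -0.007867  -0.003934  -0.003934
  eq          0.3198     0.2932      4.054     0.2776
  solve Keq expr → x = -0.003934; check Q = 0.946
Then change container volume by factor 1.25 (V_new/V_old).
Step 3:
                   E          J          B          G
  init        0.2558     0.2345      3.243     0.2221
  Δ          -0.0239     0.0239    0.01195    0.01195
  eq          0.2319     0.2584      3.255     0.2341
  solve Keq expr → x = 0.01195; check Q = 0.946

x = 0.01195 M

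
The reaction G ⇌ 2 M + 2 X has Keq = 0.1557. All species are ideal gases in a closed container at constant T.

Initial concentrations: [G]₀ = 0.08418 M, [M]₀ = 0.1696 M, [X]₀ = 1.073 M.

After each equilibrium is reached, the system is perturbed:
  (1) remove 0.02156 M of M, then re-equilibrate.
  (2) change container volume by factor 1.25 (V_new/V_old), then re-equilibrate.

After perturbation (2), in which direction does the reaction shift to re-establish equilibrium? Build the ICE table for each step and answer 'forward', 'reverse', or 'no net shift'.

Direction: forward

Q₀ = 0.3934 vs Keq = 0.1557 ⇒ Q>K, reverse
Step 1:
                   G          M          X
  Initial    0.08418     0.1696      1.073
  Change     0.02223   -0.04446   -0.04446
  Equil       0.1064     0.1251      1.029
  solve Keq expr → x = -0.02223; check Q = 0.1557
Then remove 0.02156 M of M.
Step 2:
                   G          M          X
  Initial     0.1064     0.1036      1.029
  Change   -0.007618    0.01524    0.01524
  Equil      0.09879     0.1188      1.044
  solve Keq expr → x = 0.007618; check Q = 0.1557
Then change container volume by factor 1.25 (V_new/V_old).
Step 3:
                   G          M          X
  Initial    0.07903    0.09506      0.835
  Change    -0.01196    0.02392    0.02392
  Equil      0.06707      0.119     0.8589
  solve Keq expr → x = 0.01196; check Q = 0.1557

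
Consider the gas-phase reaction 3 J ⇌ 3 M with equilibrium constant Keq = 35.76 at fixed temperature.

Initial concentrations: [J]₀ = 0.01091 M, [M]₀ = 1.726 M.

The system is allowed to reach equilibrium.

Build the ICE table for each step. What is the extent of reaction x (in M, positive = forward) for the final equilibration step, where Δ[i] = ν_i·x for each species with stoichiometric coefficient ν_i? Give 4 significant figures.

x = -0.1312 M

Q₀ = 3.9596e+06 vs Keq = 35.76 ⇒ Q>K, reverse
Step 1:
                    J           M
  init        0.01091       1.726
  Δ            0.3935     -0.3935
  eq           0.4044       1.332
  solve Keq expr → x = -0.1312; check Q = 35.76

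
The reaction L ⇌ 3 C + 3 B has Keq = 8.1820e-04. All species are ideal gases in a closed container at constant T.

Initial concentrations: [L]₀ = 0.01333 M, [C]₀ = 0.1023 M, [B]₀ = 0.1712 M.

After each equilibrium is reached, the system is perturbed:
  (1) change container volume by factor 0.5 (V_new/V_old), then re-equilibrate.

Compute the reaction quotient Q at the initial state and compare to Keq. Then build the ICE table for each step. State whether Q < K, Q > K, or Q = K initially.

Q₀ = 4.0300e-04; Q < K (proceeds forward)

Q₀ = 4.0300e-04 vs Keq = 8.1820e-04 ⇒ Q<K, forward
Step 1:
                   L          C          B
  Initial    0.01333     0.1023     0.1712
  Change   -0.003204   0.009612   0.009612
  Equil      0.01013     0.1119     0.1808
  solve Keq expr → x = 0.003204; check Q = 8.1820e-04
Then change container volume by factor 0.5 (V_new/V_old).
Step 2:
                   L          C          B
  Initial    0.02025     0.2238     0.3616
  Change     0.03128   -0.09384   -0.09384
  Equil      0.05153       0.13     0.2678
  solve Keq expr → x = -0.03128; check Q = 8.1820e-04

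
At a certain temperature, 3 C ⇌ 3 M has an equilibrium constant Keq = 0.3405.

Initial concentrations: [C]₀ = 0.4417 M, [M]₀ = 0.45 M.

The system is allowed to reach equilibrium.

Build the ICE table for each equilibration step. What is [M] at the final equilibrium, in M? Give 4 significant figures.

[M]_eq = 0.3666 M

Q₀ = 1.057 vs Keq = 0.3405 ⇒ Q>K, reverse
Step 1:
                   C          M
  I           0.4417       0.45
  C          0.08336   -0.08336
  E           0.5251     0.3666
  solve Keq expr → x = -0.02779; check Q = 0.3405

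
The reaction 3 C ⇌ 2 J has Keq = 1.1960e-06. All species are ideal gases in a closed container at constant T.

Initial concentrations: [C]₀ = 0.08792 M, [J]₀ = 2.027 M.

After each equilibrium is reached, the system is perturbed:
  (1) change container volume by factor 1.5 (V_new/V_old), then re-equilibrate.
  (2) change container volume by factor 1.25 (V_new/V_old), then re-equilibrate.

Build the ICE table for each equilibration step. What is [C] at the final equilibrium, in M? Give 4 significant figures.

[C]_eq = 1.665 M

Q₀ = 6046 vs Keq = 1.1960e-06 ⇒ Q>K, reverse
Step 1:
                  C         J
  Initial   0.08792     2.027
  Change      3.031    -2.021
  Equil       3.119  0.006025
  solve Keq expr → x = -1.01; check Q = 1.1960e-06
Then change container volume by factor 1.5 (V_new/V_old).
Step 2:
                  C         J
  Initial      2.08  0.004017
  Change   0.001102 -7.3448e-04
  Equil       2.081  0.003282
  solve Keq expr → x = -3.6724e-04; check Q = 1.1960e-06
Then change container volume by factor 1.25 (V_new/V_old).
Step 3:
                  C         J
  Initial     1.665  0.002626
  Change  4.1451e-04 -2.7634e-04
  Equil       1.665  0.002349
  solve Keq expr → x = -1.3817e-04; check Q = 1.1960e-06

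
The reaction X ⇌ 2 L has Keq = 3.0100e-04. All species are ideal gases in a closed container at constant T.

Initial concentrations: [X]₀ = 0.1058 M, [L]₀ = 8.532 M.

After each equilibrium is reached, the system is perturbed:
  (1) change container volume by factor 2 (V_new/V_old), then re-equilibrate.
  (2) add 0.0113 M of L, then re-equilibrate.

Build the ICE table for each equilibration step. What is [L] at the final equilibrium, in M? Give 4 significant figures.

Q₀ = 688 vs Keq = 3.0100e-04 ⇒ Q>K, reverse
Step 1:
                   X          L
  init        0.1058      8.532
  Δ            4.248     -8.496
  eq           4.354     0.0362
  solve Keq expr → x = -4.248; check Q = 3.0100e-04
Then change container volume by factor 2 (V_new/V_old).
Step 2:
                   X          L
  init         2.177     0.0181
  Δ        -0.003738   0.007475
  eq           2.173    0.02558
  solve Keq expr → x = 0.003738; check Q = 3.0100e-04
Then add 0.0113 M of L.
Step 3:
                   X          L
  init         2.173    0.03688
  Δ         0.005633   -0.01127
  eq           2.179    0.02561
  solve Keq expr → x = -0.005633; check Q = 3.0100e-04

[L]_eq = 0.02561 M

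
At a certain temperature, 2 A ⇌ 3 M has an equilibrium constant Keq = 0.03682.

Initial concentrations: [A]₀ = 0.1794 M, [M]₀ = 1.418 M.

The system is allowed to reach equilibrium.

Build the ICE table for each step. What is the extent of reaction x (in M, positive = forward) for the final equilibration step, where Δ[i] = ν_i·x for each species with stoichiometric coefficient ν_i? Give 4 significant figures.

Q₀ = 88.59 vs Keq = 0.03682 ⇒ Q>K, reverse
Step 1:
                    A           M
  I            0.1794       1.418
  C            0.7362      -1.104
  E            0.9156      0.3137
  solve Keq expr → x = -0.3681; check Q = 0.03682

x = -0.3681 M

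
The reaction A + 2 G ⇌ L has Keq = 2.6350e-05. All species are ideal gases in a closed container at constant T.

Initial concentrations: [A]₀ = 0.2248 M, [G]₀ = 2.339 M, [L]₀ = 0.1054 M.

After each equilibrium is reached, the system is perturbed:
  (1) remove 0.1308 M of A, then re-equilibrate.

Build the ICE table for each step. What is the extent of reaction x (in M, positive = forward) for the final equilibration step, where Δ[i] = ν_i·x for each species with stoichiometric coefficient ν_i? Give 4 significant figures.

Q₀ = 0.0857 vs Keq = 2.6350e-05 ⇒ Q>K, reverse
Step 1:
                  A         G         L
  init       0.2248     2.339    0.1054
  Δ          0.1053    0.2107   -0.1053
  eq         0.3301      2.55 5.6553e-05
  solve Keq expr → x = -0.1053; check Q = 2.6350e-05
Then remove 0.1308 M of A.
Step 2:
                  A         G         L
  init       0.1993      2.55 5.6553e-05
  Δ       2.2401e-05 4.4802e-05 -2.2401e-05
  eq         0.1994      2.55 3.4152e-05
  solve Keq expr → x = -2.2401e-05; check Q = 2.6350e-05

x = -2.2401e-05 M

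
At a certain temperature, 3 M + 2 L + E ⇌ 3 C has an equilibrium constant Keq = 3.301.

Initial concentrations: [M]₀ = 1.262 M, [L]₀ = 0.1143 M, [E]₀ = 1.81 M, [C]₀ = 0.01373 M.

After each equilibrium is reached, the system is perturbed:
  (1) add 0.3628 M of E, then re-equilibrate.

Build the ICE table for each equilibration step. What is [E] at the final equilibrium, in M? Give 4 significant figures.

[E]_eq = 2.125 M

Q₀ = 5.4458e-05 vs Keq = 3.301 ⇒ Q<K, forward
Step 1:
                  M         L         E         C
  Initial     1.262    0.1143      1.81   0.01373
  Change    -0.1399  -0.09329  -0.04665    0.1399
  Equil       1.122   0.02101     1.763    0.1537
  solve Keq expr → x = 0.04665; check Q = 3.301
Then add 0.3628 M of E.
Step 2:
                  M         L         E         C
  Initial     1.122   0.02101     2.126    0.1537
  Change  -0.002128 -0.001418 -7.0921e-04  0.002128
  Equil        1.12   0.01959     2.125    0.1558
  solve Keq expr → x = 7.0921e-04; check Q = 3.301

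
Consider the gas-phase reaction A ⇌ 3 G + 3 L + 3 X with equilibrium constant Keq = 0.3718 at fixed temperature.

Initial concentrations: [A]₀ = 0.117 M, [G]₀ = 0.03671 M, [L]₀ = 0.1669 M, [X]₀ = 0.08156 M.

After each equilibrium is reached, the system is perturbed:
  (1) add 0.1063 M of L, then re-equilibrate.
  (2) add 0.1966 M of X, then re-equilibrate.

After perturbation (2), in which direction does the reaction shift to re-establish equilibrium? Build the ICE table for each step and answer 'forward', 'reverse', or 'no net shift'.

Q₀ = 1.0665e-09 vs Keq = 0.3718 ⇒ Q<K, forward
Step 1:
                   A          G          L          X
  Initial      0.117    0.03671     0.1669    0.08156
  Change     -0.1154     0.3462     0.3462     0.3462
  Equil     0.001597     0.3829     0.5131     0.4278
  solve Keq expr → x = 0.1154; check Q = 0.3718
Then add 0.1063 M of L.
Step 2:
                   A          G          L          X
  Initial   0.001597     0.3829     0.6194     0.4278
  Change    0.001044  -0.003131  -0.003131  -0.003131
  Equil     0.002641     0.3798     0.6163     0.4246
  solve Keq expr → x = -0.001044; check Q = 0.3718
Then add 0.1966 M of X.
Step 3:
                   A          G          L          X
  Initial   0.002641     0.3798     0.6163     0.6212
  Change    0.004026   -0.01208   -0.01208   -0.01208
  Equil     0.006667     0.3677     0.6042     0.6092
  solve Keq expr → x = -0.004026; check Q = 0.3718

Direction: reverse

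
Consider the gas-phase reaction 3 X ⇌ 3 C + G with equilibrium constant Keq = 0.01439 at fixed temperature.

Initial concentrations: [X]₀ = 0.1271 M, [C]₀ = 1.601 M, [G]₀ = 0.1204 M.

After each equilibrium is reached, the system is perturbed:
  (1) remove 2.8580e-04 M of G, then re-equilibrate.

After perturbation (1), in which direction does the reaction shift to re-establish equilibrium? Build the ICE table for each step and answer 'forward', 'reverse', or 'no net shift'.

Direction: forward

Q₀ = 240.6 vs Keq = 0.01439 ⇒ Q>K, reverse
Step 1:
                    X           C           G
  init         0.1271       1.601      0.1204
  Δ            0.3586     -0.3586     -0.1195
  eq           0.4857       1.242  8.5992e-04
  solve Keq expr → x = -0.1195; check Q = 0.01439
Then remove 2.8580e-04 M of G.
Step 2:
                    X           C           G
  init         0.4857       1.242  5.7412e-04
  Δ       -8.3887e-04  8.3887e-04  2.7962e-04
  eq           0.4849       1.243  8.5374e-04
  solve Keq expr → x = 2.7962e-04; check Q = 0.01439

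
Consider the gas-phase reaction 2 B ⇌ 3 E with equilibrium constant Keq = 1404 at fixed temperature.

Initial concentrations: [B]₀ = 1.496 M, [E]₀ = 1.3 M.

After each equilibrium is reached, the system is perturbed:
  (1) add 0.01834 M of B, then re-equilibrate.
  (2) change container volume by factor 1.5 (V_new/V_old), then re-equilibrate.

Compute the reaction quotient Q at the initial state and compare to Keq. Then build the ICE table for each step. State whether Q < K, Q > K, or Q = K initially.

Q₀ = 0.9817 vs Keq = 1404 ⇒ Q<K, forward
Step 1:
                  B         E
  init        1.496       1.3
  Δ          -1.336     2.004
  eq         0.1603     3.304
  solve Keq expr → x = 0.6679; check Q = 1404
Then add 0.01834 M of B.
Step 2:
                  B         E
  init       0.1786     3.304
  Δ        -0.01653    0.0248
  eq         0.1621     3.328
  solve Keq expr → x = 0.008266; check Q = 1404
Then change container volume by factor 1.5 (V_new/V_old).
Step 3:
                  B         E
  init        0.108     2.219
  Δ        -0.01819   0.02729
  eq        0.08985     2.246
  solve Keq expr → x = 0.009097; check Q = 1404

Q₀ = 0.9817; Q < K (proceeds forward)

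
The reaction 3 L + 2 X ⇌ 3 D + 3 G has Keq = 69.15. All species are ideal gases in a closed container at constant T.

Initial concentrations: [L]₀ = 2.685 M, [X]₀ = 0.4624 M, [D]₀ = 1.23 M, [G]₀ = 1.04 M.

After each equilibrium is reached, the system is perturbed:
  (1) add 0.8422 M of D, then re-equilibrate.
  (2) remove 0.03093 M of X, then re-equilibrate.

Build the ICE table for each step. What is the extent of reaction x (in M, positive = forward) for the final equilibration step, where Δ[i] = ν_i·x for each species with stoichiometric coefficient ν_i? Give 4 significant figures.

Q₀ = 0.5058 vs Keq = 69.15 ⇒ Q<K, forward
Step 1:
                    L           X           D           G
  I             2.685      0.4624        1.23        1.04
  C           -0.4691     -0.3127      0.4691      0.4691
  E             2.216      0.1497       1.699       1.509
  solve Keq expr → x = 0.1564; check Q = 69.15
Then add 0.8422 M of D.
Step 2:
                    L           X           D           G
  I             2.216      0.1497       2.541       1.509
  C            0.1012     0.06743     -0.1012     -0.1012
  E             2.317      0.2171        2.44       1.408
  solve Keq expr → x = -0.03372; check Q = 69.15
Then remove 0.03093 M of X.
Step 3:
                    L           X           D           G
  I             2.317      0.1862        2.44       1.408
  C            0.0267      0.0178     -0.0267     -0.0267
  E             2.344       0.204       2.413       1.381
  solve Keq expr → x = -0.008898; check Q = 69.15

x = -0.008898 M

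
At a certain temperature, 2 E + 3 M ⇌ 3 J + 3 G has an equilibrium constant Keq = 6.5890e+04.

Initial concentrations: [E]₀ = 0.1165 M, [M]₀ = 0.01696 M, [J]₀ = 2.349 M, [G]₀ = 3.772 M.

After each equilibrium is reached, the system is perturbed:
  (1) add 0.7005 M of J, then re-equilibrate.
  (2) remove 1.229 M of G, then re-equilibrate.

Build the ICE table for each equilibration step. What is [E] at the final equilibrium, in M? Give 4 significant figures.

Q₀ = 1.0506e+10 vs Keq = 6.5890e+04 ⇒ Q>K, reverse
Step 1:
                   E          M          J          G
  init        0.1165    0.01696      2.349      3.772
  Δ           0.2233      0.335     -0.335     -0.335
  eq          0.3398     0.3519      2.014      3.437
  solve Keq expr → x = -0.1117; check Q = 6.5890e+04
Then add 0.7005 M of J.
Step 2:
                   E          M          J          G
  init        0.3398     0.3519      2.715      3.437
  Δ          0.04423    0.06634   -0.06634   -0.06634
  eq           0.384     0.4183      2.648      3.371
  solve Keq expr → x = -0.02211; check Q = 6.5890e+04
Then remove 1.229 M of G.
Step 3:
                   E          M          J          G
  init         0.384     0.4183      2.648      2.142
  Δ         -0.06297   -0.09445    0.09445    0.09445
  eq          0.3211     0.3238      2.743      2.236
  solve Keq expr → x = 0.03148; check Q = 6.5890e+04

[E]_eq = 0.3211 M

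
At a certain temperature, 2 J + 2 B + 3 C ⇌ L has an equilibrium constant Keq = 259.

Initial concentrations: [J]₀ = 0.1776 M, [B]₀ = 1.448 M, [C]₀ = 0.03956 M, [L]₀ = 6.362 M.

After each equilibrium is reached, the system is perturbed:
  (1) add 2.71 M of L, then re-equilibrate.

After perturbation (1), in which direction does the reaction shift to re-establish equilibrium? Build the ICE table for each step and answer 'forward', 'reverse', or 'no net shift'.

Direction: reverse

Q₀ = 1.5538e+06 vs Keq = 259 ⇒ Q>K, reverse
Step 1:
                   J          B          C          L
  Initial     0.1776      1.448    0.03956      6.362
  Change      0.2246     0.2246     0.3368    -0.1123
  Equil       0.4022      1.673     0.3764       6.25
  solve Keq expr → x = -0.1123; check Q = 259
Then add 2.71 M of L.
Step 2:
                   J          B          C          L
  Initial     0.4022      1.673     0.3764       8.96
  Change     0.02048    0.02048    0.03072   -0.01024
  Equil       0.4226      1.693     0.4071      8.949
  solve Keq expr → x = -0.01024; check Q = 259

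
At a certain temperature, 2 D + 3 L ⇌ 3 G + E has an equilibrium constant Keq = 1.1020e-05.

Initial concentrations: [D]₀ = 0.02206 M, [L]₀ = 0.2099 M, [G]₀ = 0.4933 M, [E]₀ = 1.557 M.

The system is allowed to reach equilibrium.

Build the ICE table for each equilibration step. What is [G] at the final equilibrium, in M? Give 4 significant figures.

Q₀ = 4.1531e+04 vs Keq = 1.1020e-05 ⇒ Q>K, reverse
Step 1:
                  D         L         G         E
  init      0.02206    0.2099    0.4933     1.557
  Δ          0.3243    0.4865   -0.4865   -0.1622
  eq         0.3464    0.6964   0.00684     1.395
  solve Keq expr → x = -0.1622; check Q = 1.1020e-05

[G]_eq = 0.00684 M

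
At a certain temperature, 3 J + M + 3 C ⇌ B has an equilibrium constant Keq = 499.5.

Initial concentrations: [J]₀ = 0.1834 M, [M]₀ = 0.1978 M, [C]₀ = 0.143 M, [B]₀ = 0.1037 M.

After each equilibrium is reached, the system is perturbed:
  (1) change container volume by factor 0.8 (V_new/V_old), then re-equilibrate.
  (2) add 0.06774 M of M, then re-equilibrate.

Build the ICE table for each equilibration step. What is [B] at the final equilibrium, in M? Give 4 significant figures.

[B]_eq = 0.1008 M

Q₀ = 2.9063e+04 vs Keq = 499.5 ⇒ Q>K, reverse
Step 1:
                  J         M         C         B
  Initial    0.1834    0.1978     0.143    0.1037
  Change     0.1219   0.04065    0.1219  -0.04065
  Equil      0.3053    0.2384    0.2649   0.06305
  solve Keq expr → x = -0.04065; check Q = 499.5
Then change container volume by factor 0.8 (V_new/V_old).
Step 2:
                  J         M         C         B
  Initial    0.3817    0.2981    0.3312   0.07882
  Change   -0.05721  -0.01907  -0.05721   0.01907
  Equil      0.3245     0.279     0.274   0.09789
  solve Keq expr → x = 0.01907; check Q = 499.5
Then add 0.06774 M of M.
Step 3:
                  J         M         C         B
  Initial    0.3245    0.3467     0.274   0.09789
  Change  -0.008757 -0.002919 -0.008757  0.002919
  Equil      0.3157    0.3438    0.2652    0.1008
  solve Keq expr → x = 0.002919; check Q = 499.5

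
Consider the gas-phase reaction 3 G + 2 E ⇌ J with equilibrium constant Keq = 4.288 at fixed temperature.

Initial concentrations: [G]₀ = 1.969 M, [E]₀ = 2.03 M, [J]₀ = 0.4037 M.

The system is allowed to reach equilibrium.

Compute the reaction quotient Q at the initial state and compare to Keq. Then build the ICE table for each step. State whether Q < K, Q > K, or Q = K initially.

Q₀ = 0.01283; Q < K (proceeds forward)

Q₀ = 0.01283 vs Keq = 4.288 ⇒ Q<K, forward
Step 1:
                   G          E          J
  Initial      1.969       2.03     0.4037
  Change      -1.413    -0.9418     0.4709
  Equil       0.5564      1.088     0.8746
  solve Keq expr → x = 0.4709; check Q = 4.288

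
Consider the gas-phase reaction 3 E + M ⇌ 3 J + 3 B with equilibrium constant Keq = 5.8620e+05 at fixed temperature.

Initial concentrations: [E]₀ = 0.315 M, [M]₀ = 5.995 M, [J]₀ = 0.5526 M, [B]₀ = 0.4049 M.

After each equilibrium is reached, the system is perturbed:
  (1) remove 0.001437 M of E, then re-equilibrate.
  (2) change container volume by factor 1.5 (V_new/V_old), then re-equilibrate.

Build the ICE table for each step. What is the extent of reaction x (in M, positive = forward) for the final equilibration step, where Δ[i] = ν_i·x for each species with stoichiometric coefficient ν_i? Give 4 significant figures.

Q₀ = 0.05978 vs Keq = 5.8620e+05 ⇒ Q<K, forward
Step 1:
                    E           M           J           B
  init          0.315       5.995      0.5526      0.4049
  Δ           -0.3109     -0.1036      0.3109      0.3109
  eq         0.004089       5.891      0.8635      0.7158
  solve Keq expr → x = 0.1036; check Q = 5.8620e+05
Then remove 0.001437 M of E.
Step 2:
                    E           M           J           B
  init       0.002652       5.891      0.8635      0.7158
  Δ          0.001422  4.7402e-04   -0.001422   -0.001422
  eq         0.004074       5.892      0.8621      0.7144
  solve Keq expr → x = -4.7402e-04; check Q = 5.8620e+05
Then change container volume by factor 1.5 (V_new/V_old).
Step 3:
                    E           M           J           B
  init       0.002716       3.928      0.5747      0.4763
  Δ       -6.3823e-04 -2.1274e-04  6.3823e-04  6.3823e-04
  eq         0.002078       3.928      0.5754      0.4769
  solve Keq expr → x = 2.1274e-04; check Q = 5.8620e+05

x = 2.1274e-04 M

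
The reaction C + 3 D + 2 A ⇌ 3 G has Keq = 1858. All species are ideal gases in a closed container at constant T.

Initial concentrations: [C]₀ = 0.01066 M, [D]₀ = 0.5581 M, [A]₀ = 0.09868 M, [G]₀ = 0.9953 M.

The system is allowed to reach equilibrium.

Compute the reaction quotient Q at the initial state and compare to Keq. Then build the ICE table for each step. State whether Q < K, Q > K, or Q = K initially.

Q₀ = 5.4640e+04 vs Keq = 1858 ⇒ Q>K, reverse
Step 1:
                   C          D          A          G
  init       0.01066     0.5581    0.09868     0.9953
  Δ          0.03504     0.1051    0.07008    -0.1051
  eq          0.0457     0.6632     0.1688     0.8902
  solve Keq expr → x = -0.03504; check Q = 1858

Q₀ = 5.4640e+04; Q > K (proceeds reverse)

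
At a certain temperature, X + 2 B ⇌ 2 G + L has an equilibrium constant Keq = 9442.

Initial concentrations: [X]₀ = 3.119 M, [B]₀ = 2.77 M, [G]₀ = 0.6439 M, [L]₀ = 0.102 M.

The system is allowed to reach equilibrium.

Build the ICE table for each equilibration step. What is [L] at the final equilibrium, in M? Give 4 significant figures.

[L]_eq = 1.471 M

Q₀ = 0.001767 vs Keq = 9442 ⇒ Q<K, forward
Step 1:
                    X           B           G           L
  Initial       3.119        2.77      0.6439       0.102
  Change       -1.369      -2.738       2.738       1.369
  Equil          1.75     0.03191       3.382       1.471
  solve Keq expr → x = 1.369; check Q = 9442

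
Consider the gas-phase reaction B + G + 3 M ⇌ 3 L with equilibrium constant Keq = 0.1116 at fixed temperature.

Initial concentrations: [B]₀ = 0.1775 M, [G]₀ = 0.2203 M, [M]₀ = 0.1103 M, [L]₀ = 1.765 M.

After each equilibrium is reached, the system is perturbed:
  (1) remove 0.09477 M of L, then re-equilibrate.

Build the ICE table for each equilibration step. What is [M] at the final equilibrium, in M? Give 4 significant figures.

Q₀ = 1.0478e+05 vs Keq = 0.1116 ⇒ Q>K, reverse
Step 1:
                  B         G         M         L
  I          0.1775    0.2203    0.1103     1.765
  C          0.4257    0.4257     1.277    -1.277
  E          0.6032     0.646     1.387    0.4879
  solve Keq expr → x = -0.4257; check Q = 0.1116
Then remove 0.09477 M of L.
Step 2:
                  B         G         M         L
  I          0.6032     0.646     1.387    0.3931
  C         -0.0208   -0.0208  -0.06241   0.06241
  E          0.5824    0.6252     1.325    0.4555
  solve Keq expr → x = 0.0208; check Q = 0.1116

[M]_eq = 1.325 M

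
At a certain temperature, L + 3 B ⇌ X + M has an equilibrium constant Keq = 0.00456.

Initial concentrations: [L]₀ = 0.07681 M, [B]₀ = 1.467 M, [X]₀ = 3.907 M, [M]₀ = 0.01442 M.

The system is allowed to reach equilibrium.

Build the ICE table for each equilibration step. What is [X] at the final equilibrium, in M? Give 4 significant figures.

[X]_eq = 3.893 M

Q₀ = 0.2323 vs Keq = 0.00456 ⇒ Q>K, reverse
Step 1:
                  L         B         X         M
  Initial   0.07681     1.467     3.907   0.01442
  Change    0.01405   0.04216  -0.01405  -0.01405
  Equil     0.09086     1.509     3.893 3.6584e-04
  solve Keq expr → x = -0.01405; check Q = 0.00456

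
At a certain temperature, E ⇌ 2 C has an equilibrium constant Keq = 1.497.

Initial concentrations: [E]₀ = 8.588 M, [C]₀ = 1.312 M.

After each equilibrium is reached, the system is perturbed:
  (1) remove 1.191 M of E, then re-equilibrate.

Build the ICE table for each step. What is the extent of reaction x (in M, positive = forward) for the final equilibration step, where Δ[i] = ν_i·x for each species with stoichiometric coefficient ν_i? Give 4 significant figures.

x = -0.1233 M

Q₀ = 0.2004 vs Keq = 1.497 ⇒ Q<K, forward
Step 1:
                    E           C
  init          8.588       1.312
  Δ            -1.026       2.053
  eq            7.562       3.365
  solve Keq expr → x = 1.026; check Q = 1.497
Then remove 1.191 M of E.
Step 2:
                    E           C
  init          6.371       3.365
  Δ            0.1233     -0.2466
  eq            6.494       3.118
  solve Keq expr → x = -0.1233; check Q = 1.497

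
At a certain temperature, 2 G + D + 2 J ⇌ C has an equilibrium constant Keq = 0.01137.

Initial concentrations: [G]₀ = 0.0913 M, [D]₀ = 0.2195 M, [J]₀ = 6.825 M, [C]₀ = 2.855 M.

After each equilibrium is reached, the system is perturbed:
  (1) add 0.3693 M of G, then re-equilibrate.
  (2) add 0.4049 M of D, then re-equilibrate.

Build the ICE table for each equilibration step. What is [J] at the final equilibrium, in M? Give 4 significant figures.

Q₀ = 33.5 vs Keq = 0.01137 ⇒ Q>K, reverse
Step 1:
                  G         D         J         C
  Initial    0.0913    0.2195     6.825     2.855
  Change      1.538    0.7689     1.538   -0.7689
  Equil       1.629    0.9884     8.363     2.086
  solve Keq expr → x = -0.7689; check Q = 0.01137
Then add 0.3693 M of G.
Step 2:
                  G         D         J         C
  Initial     1.998    0.9884     8.363     2.086
  Change    -0.1981  -0.09903   -0.1981   0.09903
  Equil         1.8    0.8894     8.165     2.185
  solve Keq expr → x = 0.09903; check Q = 0.01137
Then add 0.4049 M of D.
Step 3:
                  G         D         J         C
  Initial       1.8     1.294     8.165     2.185
  Change    -0.1835  -0.09176   -0.1835   0.09176
  Equil       1.617     1.203     7.981     2.277
  solve Keq expr → x = 0.09176; check Q = 0.01137

[J]_eq = 7.981 M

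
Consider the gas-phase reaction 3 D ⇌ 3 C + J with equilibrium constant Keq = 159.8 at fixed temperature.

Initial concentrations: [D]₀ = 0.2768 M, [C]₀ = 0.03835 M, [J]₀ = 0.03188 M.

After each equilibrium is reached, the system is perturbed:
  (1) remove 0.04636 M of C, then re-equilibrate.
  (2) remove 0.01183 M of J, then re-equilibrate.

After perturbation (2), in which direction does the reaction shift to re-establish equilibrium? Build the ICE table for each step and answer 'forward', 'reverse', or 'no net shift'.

Q₀ = 8.4784e-05 vs Keq = 159.8 ⇒ Q<K, forward
Step 1:
                   D          C          J
  I           0.2768    0.03835    0.03188
  C          -0.2508     0.2508    0.08362
  E          0.02595     0.2892     0.1155
  solve Keq expr → x = 0.08362; check Q = 159.8
Then remove 0.04636 M of C.
Step 2:
                   D          C          J
  I          0.02595     0.2428     0.1155
  C        -0.003745   0.003745   0.001248
  E          0.02221     0.2466     0.1167
  solve Keq expr → x = 0.001248; check Q = 159.8
Then remove 0.01183 M of J.
Step 3:
                   D          C          J
  I          0.02221     0.2466     0.1049
  C       -7.0022e-04 7.0022e-04 2.3341e-04
  E          0.02151     0.2473     0.1051
  solve Keq expr → x = 2.3341e-04; check Q = 159.8

Direction: forward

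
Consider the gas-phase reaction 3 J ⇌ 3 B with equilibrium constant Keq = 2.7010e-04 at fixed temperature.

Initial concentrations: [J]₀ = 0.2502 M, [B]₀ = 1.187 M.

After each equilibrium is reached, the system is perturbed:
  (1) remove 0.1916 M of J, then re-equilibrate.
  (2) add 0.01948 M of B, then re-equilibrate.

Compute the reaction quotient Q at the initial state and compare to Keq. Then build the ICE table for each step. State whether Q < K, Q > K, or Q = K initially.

Q₀ = 106.8 vs Keq = 2.7010e-04 ⇒ Q>K, reverse
Step 1:
                  J         B
  init       0.2502     1.187
  Δ             1.1      -1.1
  eq           1.35   0.08726
  solve Keq expr → x = -0.3666; check Q = 2.7010e-04
Then remove 0.1916 M of J.
Step 2:
                  J         B
  init        1.158   0.08726
  Δ         0.01163  -0.01163
  eq           1.17   0.07563
  solve Keq expr → x = -0.003878; check Q = 2.7010e-04
Then add 0.01948 M of B.
Step 3:
                  J         B
  init         1.17   0.09511
  Δ          0.0183   -0.0183
  eq          1.188   0.07681
  solve Keq expr → x = -0.006099; check Q = 2.7010e-04

Q₀ = 106.8; Q > K (proceeds reverse)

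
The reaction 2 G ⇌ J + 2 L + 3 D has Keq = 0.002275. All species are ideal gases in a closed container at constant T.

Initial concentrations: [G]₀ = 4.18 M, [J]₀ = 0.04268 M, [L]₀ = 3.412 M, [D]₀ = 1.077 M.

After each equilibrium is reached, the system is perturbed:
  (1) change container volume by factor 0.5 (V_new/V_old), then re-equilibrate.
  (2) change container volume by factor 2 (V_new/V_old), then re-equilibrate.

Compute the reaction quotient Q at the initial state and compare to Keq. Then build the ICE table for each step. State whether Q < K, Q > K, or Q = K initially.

Q₀ = 0.03553; Q > K (proceeds reverse)

Q₀ = 0.03553 vs Keq = 0.002275 ⇒ Q>K, reverse
Step 1:
                   G          J          L          D
  Initial       4.18    0.04268      3.412      1.077
  Change     0.07702   -0.03851   -0.07702    -0.1155
  Equil        4.257   0.004171      3.335     0.9615
  solve Keq expr → x = -0.03851; check Q = 0.002275
Then change container volume by factor 0.5 (V_new/V_old).
Step 2:
                   G          J          L          D
  Initial      8.514   0.008341       6.67      1.923
  Change     0.01559  -0.007796   -0.01559   -0.02339
  Equil         8.53 5.4535e-04      6.654        1.9
  solve Keq expr → x = -0.007796; check Q = 0.002275
Then change container volume by factor 2 (V_new/V_old).
Step 3:
                   G          J          L          D
  Initial      4.265 2.7267e-04      3.327     0.9498
  Change   -0.007796   0.003898   0.007796    0.01169
  Equil        4.257   0.004171      3.335     0.9615
  solve Keq expr → x = 0.003898; check Q = 0.002275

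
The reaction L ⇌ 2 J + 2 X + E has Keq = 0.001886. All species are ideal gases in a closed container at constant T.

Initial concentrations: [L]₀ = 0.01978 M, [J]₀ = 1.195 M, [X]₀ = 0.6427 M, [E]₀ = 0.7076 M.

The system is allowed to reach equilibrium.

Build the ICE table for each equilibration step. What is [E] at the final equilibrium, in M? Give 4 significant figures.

Q₀ = 21.1 vs Keq = 0.001886 ⇒ Q>K, reverse
Step 1:
                    L           J           X           E
  Initial     0.01978       1.195      0.6427      0.7076
  Change       0.2908     -0.5816     -0.5816     -0.2908
  Equil        0.3106      0.6134     0.06111      0.4168
  solve Keq expr → x = -0.2908; check Q = 0.001886

[E]_eq = 0.4168 M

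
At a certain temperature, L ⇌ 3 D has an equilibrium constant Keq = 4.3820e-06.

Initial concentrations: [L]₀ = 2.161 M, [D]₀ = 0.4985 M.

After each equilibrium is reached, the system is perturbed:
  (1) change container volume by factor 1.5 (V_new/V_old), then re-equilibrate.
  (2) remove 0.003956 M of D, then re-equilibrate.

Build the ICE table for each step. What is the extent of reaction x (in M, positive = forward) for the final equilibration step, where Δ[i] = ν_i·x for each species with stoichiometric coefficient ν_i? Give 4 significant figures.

Q₀ = 0.05732 vs Keq = 4.3820e-06 ⇒ Q>K, reverse
Step 1:
                  L         D
  Initial     2.161    0.4985
  Change     0.1589   -0.4768
  Equil        2.32   0.02166
  solve Keq expr → x = -0.1589; check Q = 4.3820e-06
Then change container volume by factor 1.5 (V_new/V_old).
Step 2:
                  L         D
  Initial     1.547   0.01444
  Change  -0.001492  0.004476
  Equil       1.545   0.01892
  solve Keq expr → x = 0.001492; check Q = 4.3820e-06
Then remove 0.003956 M of D.
Step 3:
                  L         D
  Initial     1.545   0.01496
  Change  -0.001317  0.003951
  Equil       1.544   0.01891
  solve Keq expr → x = 0.001317; check Q = 4.3820e-06

x = 0.001317 M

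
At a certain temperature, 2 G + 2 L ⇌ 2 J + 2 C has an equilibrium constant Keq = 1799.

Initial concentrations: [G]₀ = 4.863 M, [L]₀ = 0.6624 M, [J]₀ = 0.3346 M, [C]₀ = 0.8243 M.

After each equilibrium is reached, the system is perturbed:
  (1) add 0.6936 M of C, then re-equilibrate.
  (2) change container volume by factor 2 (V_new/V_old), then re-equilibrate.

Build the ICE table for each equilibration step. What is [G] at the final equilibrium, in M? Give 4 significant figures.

Q₀ = 0.007331 vs Keq = 1799 ⇒ Q<K, forward
Step 1:
                   G          L          J          C
  I            4.863     0.6624     0.3346     0.8243
  C          -0.6542    -0.6542     0.6542     0.6542
  E            4.209    0.00819     0.9888      1.479
  solve Keq expr → x = 0.3271; check Q = 1799
Then add 0.6936 M of C.
Step 2:
                   G          L          J          C
  I            4.209    0.00819     0.9888      2.172
  C         0.003765   0.003765  -0.003765  -0.003765
  E            4.213    0.01195      0.985      2.168
  solve Keq expr → x = -0.001882; check Q = 1799
Then change container volume by factor 2 (V_new/V_old).
Step 3:
                   G          L          J          C
  I            2.106   0.005977     0.4925      1.084
  C                0          0          0          0
  E            2.106   0.005977     0.4925      1.084
  solve Keq expr → x = 0; check Q = 1799

[G]_eq = 2.106 M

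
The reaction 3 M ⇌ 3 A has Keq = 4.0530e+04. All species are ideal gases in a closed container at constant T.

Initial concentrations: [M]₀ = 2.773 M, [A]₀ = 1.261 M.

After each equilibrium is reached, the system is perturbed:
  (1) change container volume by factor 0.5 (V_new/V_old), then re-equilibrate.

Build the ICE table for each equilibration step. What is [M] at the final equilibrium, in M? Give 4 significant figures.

[M]_eq = 0.2282 M

Q₀ = 0.09404 vs Keq = 4.0530e+04 ⇒ Q<K, forward
Step 1:
                    M           A
  init          2.773       1.261
  Δ            -2.659       2.659
  eq           0.1141        3.92
  solve Keq expr → x = 0.8863; check Q = 4.0530e+04
Then change container volume by factor 0.5 (V_new/V_old).
Step 2:
                    M           A
  init         0.2282        7.84
  Δ                 0           0
  eq           0.2282        7.84
  solve Keq expr → x = 0; check Q = 4.0530e+04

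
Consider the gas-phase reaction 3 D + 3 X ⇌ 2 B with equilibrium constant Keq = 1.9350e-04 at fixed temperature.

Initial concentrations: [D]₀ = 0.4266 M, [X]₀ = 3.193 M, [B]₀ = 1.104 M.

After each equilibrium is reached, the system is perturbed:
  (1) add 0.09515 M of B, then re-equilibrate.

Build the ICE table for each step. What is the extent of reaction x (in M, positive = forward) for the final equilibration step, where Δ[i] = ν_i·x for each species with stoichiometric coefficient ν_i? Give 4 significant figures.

x = -0.03097 M

Q₀ = 0.4823 vs Keq = 1.9350e-04 ⇒ Q>K, reverse
Step 1:
                    D           X           B
  I            0.4266       3.193       1.104
  C             1.238       1.238     -0.8253
  E             1.665       4.431      0.2787
  solve Keq expr → x = -0.4127; check Q = 1.9350e-04
Then add 0.09515 M of B.
Step 2:
                    D           X           B
  I             1.665       4.431      0.3738
  C           0.09291     0.09291    -0.06194
  E             1.758       4.524      0.3119
  solve Keq expr → x = -0.03097; check Q = 1.9350e-04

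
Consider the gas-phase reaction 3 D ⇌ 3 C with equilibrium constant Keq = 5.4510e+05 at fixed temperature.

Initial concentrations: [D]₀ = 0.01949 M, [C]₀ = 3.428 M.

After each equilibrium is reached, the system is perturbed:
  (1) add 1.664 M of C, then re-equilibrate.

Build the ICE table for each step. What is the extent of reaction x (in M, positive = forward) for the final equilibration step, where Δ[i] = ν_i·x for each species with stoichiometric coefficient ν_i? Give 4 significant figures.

Q₀ = 5.4411e+06 vs Keq = 5.4510e+05 ⇒ Q>K, reverse
Step 1:
                    D           C
  init        0.01949       3.428
  Δ            0.0222     -0.0222
  eq          0.04169       3.406
  solve Keq expr → x = -0.007401; check Q = 5.4510e+05
Then add 1.664 M of C.
Step 2:
                    D           C
  init        0.04169        5.07
  Δ           0.02012    -0.02012
  eq          0.06182        5.05
  solve Keq expr → x = -0.006708; check Q = 5.4510e+05

x = -0.006708 M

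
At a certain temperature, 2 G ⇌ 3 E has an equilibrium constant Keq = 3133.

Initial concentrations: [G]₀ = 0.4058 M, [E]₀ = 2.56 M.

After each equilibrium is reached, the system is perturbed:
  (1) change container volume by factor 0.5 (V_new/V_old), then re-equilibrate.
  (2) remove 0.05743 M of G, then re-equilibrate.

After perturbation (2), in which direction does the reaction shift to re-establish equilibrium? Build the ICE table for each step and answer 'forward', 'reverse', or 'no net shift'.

Direction: reverse

Q₀ = 101.9 vs Keq = 3133 ⇒ Q<K, forward
Step 1:
                    G           E
  Initial      0.4058        2.56
  Change      -0.3117      0.4675
  Equil       0.09411       3.028
  solve Keq expr → x = 0.1558; check Q = 3133
Then change container volume by factor 0.5 (V_new/V_old).
Step 2:
                    G           E
  Initial      0.1882       6.055
  Change      0.07098     -0.1065
  Equil        0.2592       5.949
  solve Keq expr → x = -0.03549; check Q = 3133
Then remove 0.05743 M of G.
Step 3:
                    G           E
  Initial      0.2018       5.949
  Change      0.05232    -0.07848
  Equil        0.2541        5.87
  solve Keq expr → x = -0.02616; check Q = 3133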